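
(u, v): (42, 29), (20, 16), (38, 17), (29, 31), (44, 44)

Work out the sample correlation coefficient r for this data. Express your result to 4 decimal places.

0.6066

n = 5, Σu = 173, Σv = 137, Σu² = 6385, Σv² = 4283, Σuv = 5019
nΣuv − ΣuΣv = 25095 − 23701 = 1394
nΣu² − (Σu)² = 31925 − 29929 = 1996; nΣv² − (Σv)² = 21415 − 18769 = 2646
r = 1394 / √(1996 × 2646) = 1394 / 2298.1332 ≈ 0.6066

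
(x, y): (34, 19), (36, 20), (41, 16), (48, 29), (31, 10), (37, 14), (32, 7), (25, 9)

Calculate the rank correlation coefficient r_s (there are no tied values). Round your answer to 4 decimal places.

Rank x: 4, 5, 7, 8, 2, 6, 3, 1
Rank y: 6, 7, 5, 8, 3, 4, 1, 2
d = rank(x) − rank(y): -2, -2, 2, 0, -1, 2, 2, -1; Σd² = 22
ρ = 1 − 6Σd² / [n(n²−1)] = 1 − 6×22 / (8×63) = 1 − 132/504 ≈ 0.7381

0.7381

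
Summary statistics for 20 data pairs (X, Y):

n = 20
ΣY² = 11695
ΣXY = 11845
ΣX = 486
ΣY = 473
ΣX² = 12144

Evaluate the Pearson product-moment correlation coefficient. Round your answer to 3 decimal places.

r = (nΣXY − ΣXΣY) / √[(nΣX² − (ΣX)²)(nΣY² − (ΣY)²)]
Numerator: 20×11845 − 486×473 = 7022
Denominator: √[(242880 − 236196)(233900 − 223729)] = √[6684 × 10171] = 8245.1782
r = 7022 / 8245.1782 ≈ 0.852

0.852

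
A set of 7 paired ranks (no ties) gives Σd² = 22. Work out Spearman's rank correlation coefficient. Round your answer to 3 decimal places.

ρ = 1 − 6Σd² / [n(n²−1)] = 1 − 6×22 / (7×48)
  = 1 − 132/336 = 1 − 0.3929 ≈ 0.607

0.607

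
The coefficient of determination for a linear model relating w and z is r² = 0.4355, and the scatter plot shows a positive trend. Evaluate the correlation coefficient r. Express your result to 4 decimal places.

|r| = √0.4355 = 0.6599
The association is positive, so r = 0.6599.

0.6599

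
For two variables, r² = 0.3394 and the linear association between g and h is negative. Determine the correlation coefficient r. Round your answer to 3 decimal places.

|r| = √0.3394 = 0.583
The association is negative, so r = −0.583.

-0.583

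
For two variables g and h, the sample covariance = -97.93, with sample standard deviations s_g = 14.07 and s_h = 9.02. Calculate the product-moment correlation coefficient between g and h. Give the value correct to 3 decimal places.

r = Cov(g,h) / (s_g · s_h) = -97.93 / (14.07 × 9.02)
  = -97.93 / 126.9114 ≈ -0.772

-0.772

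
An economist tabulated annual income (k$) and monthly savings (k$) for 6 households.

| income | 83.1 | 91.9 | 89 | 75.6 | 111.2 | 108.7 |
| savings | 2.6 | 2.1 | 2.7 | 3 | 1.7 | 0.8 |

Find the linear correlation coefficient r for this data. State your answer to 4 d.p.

n = 6, Σx = 559.5, Σy = 12.9, Σx² = 53168.71, Σy² = 30.99, Σxy = 1152.15
nΣxy − ΣxΣy = 6912.9 − 7217.55 = -304.65
nΣx² − (Σx)² = 319012.26 − 313040.25 = 5972.01; nΣy² − (Σy)² = 185.94 − 166.41 = 19.53
r = -304.65 / √(5972.01 × 19.53) = -304.65 / 341.5163 ≈ -0.8921

-0.8921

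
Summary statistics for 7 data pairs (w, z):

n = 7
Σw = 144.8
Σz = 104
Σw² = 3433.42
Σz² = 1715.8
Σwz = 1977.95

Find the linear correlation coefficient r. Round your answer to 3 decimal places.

r = (nΣwz − ΣwΣz) / √[(nΣw² − (Σw)²)(nΣz² − (Σz)²)]
Numerator: 7×1977.95 − 144.8×104 = -1213.55
Denominator: √[(24033.94 − 20967.04)(12010.6 − 10816)] = √[3066.9 × 1194.6] = 1914.0843
r = -1213.55 / 1914.0843 ≈ -0.634

-0.634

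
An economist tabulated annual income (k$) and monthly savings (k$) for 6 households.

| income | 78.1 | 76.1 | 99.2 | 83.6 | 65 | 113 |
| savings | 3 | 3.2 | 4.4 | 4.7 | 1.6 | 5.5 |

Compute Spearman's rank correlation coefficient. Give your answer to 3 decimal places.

Rank income: 3, 2, 5, 4, 1, 6
Rank savings: 2, 3, 4, 5, 1, 6
d = rank(income) − rank(savings): 1, -1, 1, -1, 0, 0; Σd² = 4
ρ = 1 − 6Σd² / [n(n²−1)] = 1 − 6×4 / (6×35) = 1 − 24/210 ≈ 0.886

0.886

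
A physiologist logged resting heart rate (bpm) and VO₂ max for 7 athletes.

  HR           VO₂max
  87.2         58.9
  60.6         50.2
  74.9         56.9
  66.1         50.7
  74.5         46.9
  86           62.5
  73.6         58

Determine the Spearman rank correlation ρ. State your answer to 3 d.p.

0.679

Rank HR: 7, 1, 5, 2, 4, 6, 3
Rank VO₂max: 6, 2, 4, 3, 1, 7, 5
d = rank(HR) − rank(VO₂max): 1, -1, 1, -1, 3, -1, -2; Σd² = 18
ρ = 1 − 6Σd² / [n(n²−1)] = 1 − 6×18 / (7×48) = 1 − 108/336 ≈ 0.679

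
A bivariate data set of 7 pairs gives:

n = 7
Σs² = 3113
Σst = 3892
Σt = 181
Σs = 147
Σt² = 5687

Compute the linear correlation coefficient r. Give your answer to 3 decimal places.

0.562

r = (nΣst − ΣsΣt) / √[(nΣs² − (Σs)²)(nΣt² − (Σt)²)]
Numerator: 7×3892 − 147×181 = 637
Denominator: √[(21791 − 21609)(39809 − 32761)] = √[182 × 7048] = 1132.5794
r = 637 / 1132.5794 ≈ 0.562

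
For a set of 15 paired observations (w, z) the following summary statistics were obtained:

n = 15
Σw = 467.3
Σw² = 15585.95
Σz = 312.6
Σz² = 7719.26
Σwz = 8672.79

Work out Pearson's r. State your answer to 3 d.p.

r = (nΣwz − ΣwΣz) / √[(nΣw² − (Σw)²)(nΣz² − (Σz)²)]
Numerator: 15×8672.79 − 467.3×312.6 = -15986.13
Denominator: √[(233789.25 − 218369.29)(115788.9 − 97718.76)] = √[15419.96 × 18070.14] = 16692.5383
r = -15986.13 / 16692.5383 ≈ -0.958

-0.958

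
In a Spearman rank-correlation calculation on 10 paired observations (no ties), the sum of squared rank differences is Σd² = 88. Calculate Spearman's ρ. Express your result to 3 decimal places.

0.467

ρ = 1 − 6Σd² / [n(n²−1)] = 1 − 6×88 / (10×99)
  = 1 − 528/990 = 1 − 0.5333 ≈ 0.467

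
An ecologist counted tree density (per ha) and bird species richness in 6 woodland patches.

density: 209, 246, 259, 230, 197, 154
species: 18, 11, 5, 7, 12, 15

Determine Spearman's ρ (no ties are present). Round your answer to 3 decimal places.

-0.771

Rank density: 3, 5, 6, 4, 2, 1
Rank species: 6, 3, 1, 2, 4, 5
d = rank(density) − rank(species): -3, 2, 5, 2, -2, -4; Σd² = 62
ρ = 1 − 6Σd² / [n(n²−1)] = 1 − 6×62 / (6×35) = 1 − 372/210 ≈ -0.771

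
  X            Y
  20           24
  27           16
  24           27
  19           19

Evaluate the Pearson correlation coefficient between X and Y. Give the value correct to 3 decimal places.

-0.256

n = 4, ΣX = 90, ΣY = 86, ΣX² = 2066, ΣY² = 1922, ΣXY = 1921
nΣXY − ΣXΣY = 7684 − 7740 = -56
nΣX² − (ΣX)² = 8264 − 8100 = 164; nΣY² − (ΣY)² = 7688 − 7396 = 292
r = -56 / √(164 × 292) = -56 / 218.8333 ≈ -0.256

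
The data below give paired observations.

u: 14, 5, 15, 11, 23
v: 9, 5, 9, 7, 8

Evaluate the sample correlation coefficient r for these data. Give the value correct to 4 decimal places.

0.6897

n = 5, Σu = 68, Σv = 38, Σu² = 1096, Σv² = 300, Σuv = 547
nΣuv − ΣuΣv = 2735 − 2584 = 151
nΣu² − (Σu)² = 5480 − 4624 = 856; nΣv² − (Σv)² = 1500 − 1444 = 56
r = 151 / √(856 × 56) = 151 / 218.9429 ≈ 0.6897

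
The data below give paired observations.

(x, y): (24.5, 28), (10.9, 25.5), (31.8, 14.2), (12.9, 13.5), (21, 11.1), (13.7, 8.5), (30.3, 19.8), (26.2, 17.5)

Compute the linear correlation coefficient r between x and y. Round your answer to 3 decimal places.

n = 8, Σx = 171.3, Σy = 138.1, Σx² = 4129.93, Σy² = 2711.89, Σxy = 2997.65
nΣxy − ΣxΣy = 23981.2 − 23656.53 = 324.67
nΣx² − (Σx)² = 33039.44 − 29343.69 = 3695.75; nΣy² − (Σy)² = 21695.12 − 19071.61 = 2623.51
r = 324.67 / √(3695.75 × 2623.51) = 324.67 / 3113.8139 ≈ 0.104

0.104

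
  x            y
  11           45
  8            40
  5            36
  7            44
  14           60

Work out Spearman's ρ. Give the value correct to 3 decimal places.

0.900

Rank x: 4, 3, 1, 2, 5
Rank y: 4, 2, 1, 3, 5
d = rank(x) − rank(y): 0, 1, 0, -1, 0; Σd² = 2
ρ = 1 − 6Σd² / [n(n²−1)] = 1 − 6×2 / (5×24) = 1 − 12/120 ≈ 0.900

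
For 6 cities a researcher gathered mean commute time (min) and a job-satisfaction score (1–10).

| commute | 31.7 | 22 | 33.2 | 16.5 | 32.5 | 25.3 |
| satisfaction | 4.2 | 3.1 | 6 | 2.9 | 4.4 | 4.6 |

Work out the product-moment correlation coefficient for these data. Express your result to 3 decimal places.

0.807

n = 6, Σx = 161.2, Σy = 25.2, Σx² = 4559.72, Σy² = 112.18, Σxy = 707.77
nΣxy − ΣxΣy = 4246.62 − 4062.24 = 184.38
nΣx² − (Σx)² = 27358.32 − 25985.44 = 1372.88; nΣy² − (Σy)² = 673.08 − 635.04 = 38.04
r = 184.38 / √(1372.88 × 38.04) = 184.38 / 228.5265 ≈ 0.807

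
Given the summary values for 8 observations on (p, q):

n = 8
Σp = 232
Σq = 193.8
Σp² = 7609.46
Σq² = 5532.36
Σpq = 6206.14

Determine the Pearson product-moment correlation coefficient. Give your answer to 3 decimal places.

r = (nΣpq − ΣpΣq) / √[(nΣp² − (Σp)²)(nΣq² − (Σq)²)]
Numerator: 8×6206.14 − 232×193.8 = 4687.52
Denominator: √[(60875.68 − 53824)(44258.88 − 37558.44)] = √[7051.68 × 6700.44] = 6873.8169
r = 4687.52 / 6873.8169 ≈ 0.682

0.682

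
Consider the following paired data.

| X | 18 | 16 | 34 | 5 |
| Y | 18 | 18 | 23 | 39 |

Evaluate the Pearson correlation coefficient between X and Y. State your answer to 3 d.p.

-0.559

n = 4, ΣX = 73, ΣY = 98, ΣX² = 1761, ΣY² = 2698, ΣXY = 1589
nΣXY − ΣXΣY = 6356 − 7154 = -798
nΣX² − (ΣX)² = 7044 − 5329 = 1715; nΣY² − (ΣY)² = 10792 − 9604 = 1188
r = -798 / √(1715 × 1188) = -798 / 1427.3822 ≈ -0.559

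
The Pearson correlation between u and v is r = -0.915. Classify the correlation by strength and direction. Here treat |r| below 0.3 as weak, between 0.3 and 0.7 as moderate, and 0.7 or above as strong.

r = -0.915 < 0 so the relationship is negative.
|r| = 0.915, which falls in the strong range.

strong negative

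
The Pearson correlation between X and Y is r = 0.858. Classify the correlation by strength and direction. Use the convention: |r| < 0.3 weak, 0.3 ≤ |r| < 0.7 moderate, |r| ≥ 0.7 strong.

r = 0.858 > 0 so the relationship is positive.
|r| = 0.858, which falls in the strong range.

strong positive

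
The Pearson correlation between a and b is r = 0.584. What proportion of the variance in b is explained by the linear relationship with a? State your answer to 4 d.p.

r² = (0.584)² = 0.3411

0.3411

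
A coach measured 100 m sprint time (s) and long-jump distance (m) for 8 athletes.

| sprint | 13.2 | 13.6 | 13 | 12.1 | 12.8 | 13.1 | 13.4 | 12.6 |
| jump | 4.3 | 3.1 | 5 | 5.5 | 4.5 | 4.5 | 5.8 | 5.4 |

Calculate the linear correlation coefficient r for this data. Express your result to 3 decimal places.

n = 8, Σx = 103.8, Σy = 38.1, Σx² = 1348.38, Σy² = 186.65, Σxy = 492.78
nΣxy − ΣxΣy = 3942.24 − 3954.78 = -12.54
nΣx² − (Σx)² = 10787.04 − 10774.44 = 12.6; nΣy² − (Σy)² = 1493.2 − 1451.61 = 41.59
r = -12.54 / √(12.6 × 41.59) = -12.54 / 22.8918 ≈ -0.548

-0.548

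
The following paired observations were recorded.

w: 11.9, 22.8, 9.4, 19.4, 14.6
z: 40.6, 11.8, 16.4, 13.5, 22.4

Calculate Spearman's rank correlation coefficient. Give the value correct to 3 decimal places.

-0.700

Rank w: 2, 5, 1, 4, 3
Rank z: 5, 1, 3, 2, 4
d = rank(w) − rank(z): -3, 4, -2, 2, -1; Σd² = 34
ρ = 1 − 6Σd² / [n(n²−1)] = 1 − 6×34 / (5×24) = 1 − 204/120 ≈ -0.700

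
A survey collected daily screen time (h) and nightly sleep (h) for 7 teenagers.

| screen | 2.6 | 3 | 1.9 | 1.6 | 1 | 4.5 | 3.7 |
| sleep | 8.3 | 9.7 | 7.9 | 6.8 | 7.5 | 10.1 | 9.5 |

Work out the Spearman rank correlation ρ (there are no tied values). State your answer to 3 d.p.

Rank screen: 4, 5, 3, 2, 1, 7, 6
Rank sleep: 4, 6, 3, 1, 2, 7, 5
d = rank(screen) − rank(sleep): 0, -1, 0, 1, -1, 0, 1; Σd² = 4
ρ = 1 − 6Σd² / [n(n²−1)] = 1 − 6×4 / (7×48) = 1 − 24/336 ≈ 0.929

0.929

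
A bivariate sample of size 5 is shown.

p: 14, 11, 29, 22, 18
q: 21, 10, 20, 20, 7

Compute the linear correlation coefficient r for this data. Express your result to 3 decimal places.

n = 5, Σp = 94, Σq = 78, Σp² = 1966, Σq² = 1390, Σpq = 1550
nΣpq − ΣpΣq = 7750 − 7332 = 418
nΣp² − (Σp)² = 9830 − 8836 = 994; nΣq² − (Σq)² = 6950 − 6084 = 866
r = 418 / √(994 × 866) = 418 / 927.7952 ≈ 0.451

0.451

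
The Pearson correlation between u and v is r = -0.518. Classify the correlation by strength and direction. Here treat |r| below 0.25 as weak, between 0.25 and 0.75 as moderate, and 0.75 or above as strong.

moderate negative

r = -0.518 < 0 so the relationship is negative.
|r| = 0.518, which falls in the moderate range.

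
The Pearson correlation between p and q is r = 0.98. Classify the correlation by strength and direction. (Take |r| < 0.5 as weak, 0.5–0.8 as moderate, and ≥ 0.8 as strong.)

r = 0.98 > 0 so the relationship is positive.
|r| = 0.98, which falls in the strong range.

strong positive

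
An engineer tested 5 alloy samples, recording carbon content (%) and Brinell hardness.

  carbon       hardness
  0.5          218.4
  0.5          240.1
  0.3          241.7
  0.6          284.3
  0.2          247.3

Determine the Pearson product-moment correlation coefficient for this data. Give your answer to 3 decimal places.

0.283

n = 5, Σx = 2.1, Σy = 1231.8, Σx² = 0.99, Σy² = 305749.24, Σxy = 521.8
nΣxy − ΣxΣy = 2609 − 2586.78 = 22.22
nΣx² − (Σx)² = 4.95 − 4.41 = 0.54; nΣy² − (Σy)² = 1528746.2 − 1517331.24 = 11414.96
r = 22.22 / √(0.54 × 11414.96) = 22.22 / 78.5116 ≈ 0.283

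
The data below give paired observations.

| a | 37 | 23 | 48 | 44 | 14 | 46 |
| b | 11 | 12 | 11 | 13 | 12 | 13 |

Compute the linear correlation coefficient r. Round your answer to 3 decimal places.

n = 6, Σa = 212, Σb = 72, Σa² = 8450, Σb² = 868, Σab = 2549
nΣab − ΣaΣb = 15294 − 15264 = 30
nΣa² − (Σa)² = 50700 − 44944 = 5756; nΣb² − (Σb)² = 5208 − 5184 = 24
r = 30 / √(5756 × 24) = 30 / 371.6773 ≈ 0.081

0.081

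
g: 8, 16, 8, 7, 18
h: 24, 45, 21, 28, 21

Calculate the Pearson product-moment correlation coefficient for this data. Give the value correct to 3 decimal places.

n = 5, Σg = 57, Σh = 139, Σg² = 757, Σh² = 4267, Σgh = 1654
nΣgh − ΣgΣh = 8270 − 7923 = 347
nΣg² − (Σg)² = 3785 − 3249 = 536; nΣh² − (Σh)² = 21335 − 19321 = 2014
r = 347 / √(536 × 2014) = 347 / 1038.9918 ≈ 0.334

0.334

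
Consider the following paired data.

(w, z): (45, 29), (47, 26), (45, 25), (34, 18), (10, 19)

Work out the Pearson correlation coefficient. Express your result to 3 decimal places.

0.746

n = 5, Σw = 181, Σz = 117, Σw² = 7515, Σz² = 2827, Σwz = 4454
nΣwz − ΣwΣz = 22270 − 21177 = 1093
nΣw² − (Σw)² = 37575 − 32761 = 4814; nΣz² − (Σz)² = 14135 − 13689 = 446
r = 1093 / √(4814 × 446) = 1093 / 1465.2795 ≈ 0.746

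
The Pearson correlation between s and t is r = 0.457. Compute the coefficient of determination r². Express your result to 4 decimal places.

r² = (0.457)² = 0.2088

0.2088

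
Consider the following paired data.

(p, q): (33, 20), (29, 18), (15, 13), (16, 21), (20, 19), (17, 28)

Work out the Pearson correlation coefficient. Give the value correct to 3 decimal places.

n = 6, Σp = 130, Σq = 119, Σp² = 3100, Σq² = 2479, Σpq = 2569
nΣpq − ΣpΣq = 15414 − 15470 = -56
nΣp² − (Σp)² = 18600 − 16900 = 1700; nΣq² − (Σq)² = 14874 − 14161 = 713
r = -56 / √(1700 × 713) = -56 / 1100.9541 ≈ -0.051

-0.051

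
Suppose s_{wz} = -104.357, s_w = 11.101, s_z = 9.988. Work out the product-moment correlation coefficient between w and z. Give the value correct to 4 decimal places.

-0.9412

r = Cov(w,z) / (s_w · s_z) = -104.357 / (11.101 × 9.988)
  = -104.357 / 110.8768 ≈ -0.9412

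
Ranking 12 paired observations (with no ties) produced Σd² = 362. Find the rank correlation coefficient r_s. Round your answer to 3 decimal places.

ρ = 1 − 6Σd² / [n(n²−1)] = 1 − 6×362 / (12×143)
  = 1 − 2172/1716 = 1 − 1.2657 ≈ -0.266

-0.266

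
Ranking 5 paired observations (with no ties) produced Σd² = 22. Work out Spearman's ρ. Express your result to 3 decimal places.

-0.100

ρ = 1 − 6Σd² / [n(n²−1)] = 1 − 6×22 / (5×24)
  = 1 − 132/120 = 1 − 1.1000 ≈ -0.100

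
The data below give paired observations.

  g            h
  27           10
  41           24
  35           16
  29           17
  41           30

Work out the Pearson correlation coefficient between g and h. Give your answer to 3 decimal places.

n = 5, Σg = 173, Σh = 97, Σg² = 6157, Σh² = 2121, Σgh = 3537
nΣgh − ΣgΣh = 17685 − 16781 = 904
nΣg² − (Σg)² = 30785 − 29929 = 856; nΣh² − (Σh)² = 10605 − 9409 = 1196
r = 904 / √(856 × 1196) = 904 / 1011.8182 ≈ 0.893

0.893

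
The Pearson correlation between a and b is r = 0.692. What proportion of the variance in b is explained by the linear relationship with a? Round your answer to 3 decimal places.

0.479

r² = (0.692)² = 0.479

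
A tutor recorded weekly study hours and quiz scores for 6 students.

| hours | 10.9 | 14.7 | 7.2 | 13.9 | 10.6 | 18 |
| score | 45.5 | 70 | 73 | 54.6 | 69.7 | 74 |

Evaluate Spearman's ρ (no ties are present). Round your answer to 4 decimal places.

Rank hours: 3, 5, 1, 4, 2, 6
Rank score: 1, 4, 5, 2, 3, 6
d = rank(hours) − rank(score): 2, 1, -4, 2, -1, 0; Σd² = 26
ρ = 1 − 6Σd² / [n(n²−1)] = 1 − 6×26 / (6×35) = 1 − 156/210 ≈ 0.2571

0.2571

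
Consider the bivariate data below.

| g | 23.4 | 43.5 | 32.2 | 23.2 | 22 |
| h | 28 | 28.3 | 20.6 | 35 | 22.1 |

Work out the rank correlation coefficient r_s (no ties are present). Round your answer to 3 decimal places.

0.000

Rank g: 3, 5, 4, 2, 1
Rank h: 3, 4, 1, 5, 2
d = rank(g) − rank(h): 0, 1, 3, -3, -1; Σd² = 20
ρ = 1 − 6Σd² / [n(n²−1)] = 1 − 6×20 / (5×24) = 1 − 120/120 ≈ 0.000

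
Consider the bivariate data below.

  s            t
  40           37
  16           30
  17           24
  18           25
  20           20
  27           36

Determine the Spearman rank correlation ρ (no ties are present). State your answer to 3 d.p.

Rank s: 6, 1, 2, 3, 4, 5
Rank t: 6, 4, 2, 3, 1, 5
d = rank(s) − rank(t): 0, -3, 0, 0, 3, 0; Σd² = 18
ρ = 1 − 6Σd² / [n(n²−1)] = 1 − 6×18 / (6×35) = 1 − 108/210 ≈ 0.486

0.486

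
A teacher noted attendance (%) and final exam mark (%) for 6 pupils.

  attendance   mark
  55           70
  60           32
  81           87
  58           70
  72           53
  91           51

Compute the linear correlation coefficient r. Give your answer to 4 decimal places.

n = 6, Σx = 417, Σy = 363, Σx² = 30015, Σy² = 23803, Σxy = 25334
nΣxy − ΣxΣy = 152004 − 151371 = 633
nΣx² − (Σx)² = 180090 − 173889 = 6201; nΣy² − (Σy)² = 142818 − 131769 = 11049
r = 633 / √(6201 × 11049) = 633 / 8277.3697 ≈ 0.0765

0.0765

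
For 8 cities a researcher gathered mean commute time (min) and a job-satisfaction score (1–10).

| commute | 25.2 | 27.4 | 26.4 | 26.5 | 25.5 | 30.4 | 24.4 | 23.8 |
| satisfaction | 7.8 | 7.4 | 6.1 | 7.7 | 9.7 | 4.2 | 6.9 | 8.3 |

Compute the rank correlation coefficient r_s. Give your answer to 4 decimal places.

Rank commute: 3, 7, 5, 6, 4, 8, 2, 1
Rank satisfaction: 6, 4, 2, 5, 8, 1, 3, 7
d = rank(commute) − rank(satisfaction): -3, 3, 3, 1, -4, 7, -1, -6; Σd² = 130
ρ = 1 − 6Σd² / [n(n²−1)] = 1 − 6×130 / (8×63) = 1 − 780/504 ≈ -0.5476

-0.5476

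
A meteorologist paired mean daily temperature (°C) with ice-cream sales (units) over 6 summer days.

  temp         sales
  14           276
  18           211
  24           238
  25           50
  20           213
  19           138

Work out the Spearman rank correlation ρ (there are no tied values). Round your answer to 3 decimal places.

-0.486

Rank temp: 1, 2, 5, 6, 4, 3
Rank sales: 6, 3, 5, 1, 4, 2
d = rank(temp) − rank(sales): -5, -1, 0, 5, 0, 1; Σd² = 52
ρ = 1 − 6Σd² / [n(n²−1)] = 1 − 6×52 / (6×35) = 1 − 312/210 ≈ -0.486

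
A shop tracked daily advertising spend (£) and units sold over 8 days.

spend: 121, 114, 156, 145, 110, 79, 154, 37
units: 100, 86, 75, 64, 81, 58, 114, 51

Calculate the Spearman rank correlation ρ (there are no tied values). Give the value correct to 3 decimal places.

0.548

Rank spend: 5, 4, 8, 6, 3, 2, 7, 1
Rank units: 7, 6, 4, 3, 5, 2, 8, 1
d = rank(spend) − rank(units): -2, -2, 4, 3, -2, 0, -1, 0; Σd² = 38
ρ = 1 − 6Σd² / [n(n²−1)] = 1 − 6×38 / (8×63) = 1 − 228/504 ≈ 0.548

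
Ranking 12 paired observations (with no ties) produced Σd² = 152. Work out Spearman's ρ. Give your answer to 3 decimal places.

0.469

ρ = 1 − 6Σd² / [n(n²−1)] = 1 − 6×152 / (12×143)
  = 1 − 912/1716 = 1 − 0.5315 ≈ 0.469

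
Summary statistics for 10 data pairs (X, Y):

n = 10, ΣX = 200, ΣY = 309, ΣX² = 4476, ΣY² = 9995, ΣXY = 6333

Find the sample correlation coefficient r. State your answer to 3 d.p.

0.332

r = (nΣXY − ΣXΣY) / √[(nΣX² − (ΣX)²)(nΣY² − (ΣY)²)]
Numerator: 10×6333 − 200×309 = 1530
Denominator: √[(44760 − 40000)(99950 − 95481)] = √[4760 × 4469] = 4612.2055
r = 1530 / 4612.2055 ≈ 0.332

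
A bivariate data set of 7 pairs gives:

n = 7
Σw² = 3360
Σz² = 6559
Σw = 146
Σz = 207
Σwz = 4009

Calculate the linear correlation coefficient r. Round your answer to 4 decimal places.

r = (nΣwz − ΣwΣz) / √[(nΣw² − (Σw)²)(nΣz² − (Σz)²)]
Numerator: 7×4009 − 146×207 = -2159
Denominator: √[(23520 − 21316)(45913 − 42849)] = √[2204 × 3064] = 2598.6643
r = -2159 / 2598.6643 ≈ -0.8308

-0.8308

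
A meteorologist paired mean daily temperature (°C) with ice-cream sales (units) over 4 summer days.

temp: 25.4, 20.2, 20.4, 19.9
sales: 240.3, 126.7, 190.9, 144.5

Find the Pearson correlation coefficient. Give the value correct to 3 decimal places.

0.870

n = 4, Σx = 85.9, Σy = 702.4, Σx² = 1865.37, Σy² = 131120.04, Σxy = 15432.87
nΣxy − ΣxΣy = 61731.48 − 60336.16 = 1395.32
nΣx² − (Σx)² = 7461.48 − 7378.81 = 82.67; nΣy² − (Σy)² = 524480.16 − 493365.76 = 31114.4
r = 1395.32 / √(82.67 × 31114.4) = 1395.32 / 1603.8165 ≈ 0.870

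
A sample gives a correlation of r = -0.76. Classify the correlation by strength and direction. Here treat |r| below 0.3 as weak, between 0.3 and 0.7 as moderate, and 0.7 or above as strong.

r = -0.76 < 0 so the relationship is negative.
|r| = 0.76, which falls in the strong range.

strong negative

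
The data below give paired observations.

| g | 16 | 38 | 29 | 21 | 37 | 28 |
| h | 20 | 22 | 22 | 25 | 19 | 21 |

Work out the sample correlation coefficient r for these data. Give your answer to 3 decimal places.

n = 6, Σg = 169, Σh = 129, Σg² = 5135, Σh² = 2795, Σgh = 3610
nΣgh − ΣgΣh = 21660 − 21801 = -141
nΣg² − (Σg)² = 30810 − 28561 = 2249; nΣh² − (Σh)² = 16770 − 16641 = 129
r = -141 / √(2249 × 129) = -141 / 538.6288 ≈ -0.262

-0.262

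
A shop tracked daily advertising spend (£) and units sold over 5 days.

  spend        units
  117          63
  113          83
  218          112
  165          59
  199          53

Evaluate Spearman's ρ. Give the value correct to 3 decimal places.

0.000

Rank spend: 2, 1, 5, 3, 4
Rank units: 3, 4, 5, 2, 1
d = rank(spend) − rank(units): -1, -3, 0, 1, 3; Σd² = 20
ρ = 1 − 6Σd² / [n(n²−1)] = 1 − 6×20 / (5×24) = 1 − 120/120 ≈ 0.000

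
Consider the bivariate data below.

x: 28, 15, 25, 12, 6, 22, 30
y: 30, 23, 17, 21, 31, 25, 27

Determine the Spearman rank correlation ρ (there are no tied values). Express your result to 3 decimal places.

0.000

Rank x: 6, 3, 5, 2, 1, 4, 7
Rank y: 6, 3, 1, 2, 7, 4, 5
d = rank(x) − rank(y): 0, 0, 4, 0, -6, 0, 2; Σd² = 56
ρ = 1 − 6Σd² / [n(n²−1)] = 1 − 6×56 / (7×48) = 1 − 336/336 ≈ 0.000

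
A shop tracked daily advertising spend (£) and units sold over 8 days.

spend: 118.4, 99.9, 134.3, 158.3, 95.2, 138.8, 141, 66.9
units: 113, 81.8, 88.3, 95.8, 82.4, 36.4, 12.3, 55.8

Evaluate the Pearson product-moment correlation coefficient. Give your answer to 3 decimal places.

-0.064

n = 8, Σx = 952.8, Σy = 565.8, Σx² = 119779.04, Σy² = 47814.42, Σxy = 66938.97
nΣxy − ΣxΣy = 535511.76 − 539094.24 = -3582.48
nΣx² − (Σx)² = 958232.32 − 907827.84 = 50404.48; nΣy² − (Σy)² = 382515.36 − 320129.64 = 62385.72
r = -3582.48 / √(50404.48 × 62385.72) = -3582.48 / 56076.0178 ≈ -0.064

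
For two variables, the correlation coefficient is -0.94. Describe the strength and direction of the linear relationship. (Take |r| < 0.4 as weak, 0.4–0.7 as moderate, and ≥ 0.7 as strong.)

strong negative

r = -0.94 < 0 so the relationship is negative.
|r| = 0.94, which falls in the strong range.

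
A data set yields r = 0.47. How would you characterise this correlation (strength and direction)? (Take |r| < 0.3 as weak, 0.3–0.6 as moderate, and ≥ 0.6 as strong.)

moderate positive

r = 0.47 > 0 so the relationship is positive.
|r| = 0.47, which falls in the moderate range.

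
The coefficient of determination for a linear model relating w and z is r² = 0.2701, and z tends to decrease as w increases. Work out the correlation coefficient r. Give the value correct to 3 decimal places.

|r| = √0.2701 = 0.520
The association is negative, so r = −0.520.

-0.520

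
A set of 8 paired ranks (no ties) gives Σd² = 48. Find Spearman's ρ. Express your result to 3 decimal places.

0.429

ρ = 1 − 6Σd² / [n(n²−1)] = 1 − 6×48 / (8×63)
  = 1 − 288/504 = 1 − 0.5714 ≈ 0.429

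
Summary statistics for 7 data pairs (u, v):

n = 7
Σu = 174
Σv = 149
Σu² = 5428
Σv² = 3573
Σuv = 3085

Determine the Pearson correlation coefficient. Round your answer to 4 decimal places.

r = (nΣuv − ΣuΣv) / √[(nΣu² − (Σu)²)(nΣv² − (Σv)²)]
Numerator: 7×3085 − 174×149 = -4331
Denominator: √[(37996 − 30276)(25011 − 22201)] = √[7720 × 2810] = 4657.5959
r = -4331 / 4657.5959 ≈ -0.9299

-0.9299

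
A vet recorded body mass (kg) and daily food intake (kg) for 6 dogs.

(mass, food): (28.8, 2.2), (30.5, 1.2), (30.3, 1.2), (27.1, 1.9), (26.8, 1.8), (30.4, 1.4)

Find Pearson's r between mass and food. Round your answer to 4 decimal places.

-0.7237

n = 6, Σx = 173.9, Σy = 9.7, Σx² = 5054.59, Σy² = 16.53, Σxy = 278.61
nΣxy − ΣxΣy = 1671.66 − 1686.83 = -15.17
nΣx² − (Σx)² = 30327.54 − 30241.21 = 86.33; nΣy² − (Σy)² = 99.18 − 94.09 = 5.09
r = -15.17 / √(86.33 × 5.09) = -15.17 / 20.9623 ≈ -0.7237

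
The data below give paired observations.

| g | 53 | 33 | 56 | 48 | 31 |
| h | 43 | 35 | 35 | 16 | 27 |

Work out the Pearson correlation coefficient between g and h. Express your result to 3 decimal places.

0.221

n = 5, Σg = 221, Σh = 156, Σg² = 10299, Σh² = 5284, Σgh = 6999
nΣgh − ΣgΣh = 34995 − 34476 = 519
nΣg² − (Σg)² = 51495 − 48841 = 2654; nΣh² − (Σh)² = 26420 − 24336 = 2084
r = 519 / √(2654 × 2084) = 519 / 2351.7942 ≈ 0.221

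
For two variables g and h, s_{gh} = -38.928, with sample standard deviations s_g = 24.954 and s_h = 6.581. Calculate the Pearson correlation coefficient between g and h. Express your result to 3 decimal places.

r = Cov(g,h) / (s_g · s_h) = -38.928 / (24.954 × 6.581)
  = -38.928 / 164.2223 ≈ -0.237

-0.237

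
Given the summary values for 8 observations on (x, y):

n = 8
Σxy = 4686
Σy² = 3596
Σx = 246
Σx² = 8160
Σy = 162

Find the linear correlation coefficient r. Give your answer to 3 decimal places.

r = (nΣxy − ΣxΣy) / √[(nΣx² − (Σx)²)(nΣy² − (Σy)²)]
Numerator: 8×4686 − 246×162 = -2364
Denominator: √[(65280 − 60516)(28768 − 26244)] = √[4764 × 2524] = 3467.6124
r = -2364 / 3467.6124 ≈ -0.682

-0.682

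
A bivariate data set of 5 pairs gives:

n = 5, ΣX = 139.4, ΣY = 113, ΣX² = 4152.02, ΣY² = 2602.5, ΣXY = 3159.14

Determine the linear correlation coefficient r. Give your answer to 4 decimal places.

r = (nΣXY − ΣXΣY) / √[(nΣX² − (ΣX)²)(nΣY² − (ΣY)²)]
Numerator: 5×3159.14 − 139.4×113 = 43.5
Denominator: √[(20760.1 − 19432.36)(13012.5 − 12769)] = √[1327.74 × 243.5] = 568.5989
r = 43.5 / 568.5989 ≈ 0.0765

0.0765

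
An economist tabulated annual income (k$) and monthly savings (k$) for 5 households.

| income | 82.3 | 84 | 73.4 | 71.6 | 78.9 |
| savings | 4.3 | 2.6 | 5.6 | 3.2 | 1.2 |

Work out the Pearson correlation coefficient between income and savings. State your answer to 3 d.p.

n = 5, Σx = 390.2, Σy = 16.9, Σx² = 30568.62, Σy² = 68.29, Σxy = 1307.13
nΣxy − ΣxΣy = 6535.65 − 6594.38 = -58.73
nΣx² − (Σx)² = 152843.1 − 152256.04 = 587.06; nΣy² − (Σy)² = 341.45 − 285.61 = 55.84
r = -58.73 / √(587.06 × 55.84) = -58.73 / 181.0564 ≈ -0.324

-0.324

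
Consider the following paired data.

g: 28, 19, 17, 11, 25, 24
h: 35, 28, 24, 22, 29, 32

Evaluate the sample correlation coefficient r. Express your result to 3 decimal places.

0.941

n = 6, Σg = 124, Σh = 170, Σg² = 2756, Σh² = 4934, Σgh = 3655
nΣgh − ΣgΣh = 21930 − 21080 = 850
nΣg² − (Σg)² = 16536 − 15376 = 1160; nΣh² − (Σh)² = 29604 − 28900 = 704
r = 850 / √(1160 × 704) = 850 / 903.6814 ≈ 0.941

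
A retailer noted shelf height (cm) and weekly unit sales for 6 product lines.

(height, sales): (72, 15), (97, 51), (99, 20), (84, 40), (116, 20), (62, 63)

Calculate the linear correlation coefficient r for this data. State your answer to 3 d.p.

-0.451

n = 6, Σx = 530, Σy = 209, Σx² = 48750, Σy² = 9195, Σxy = 17593
nΣxy − ΣxΣy = 105558 − 110770 = -5212
nΣx² − (Σx)² = 292500 − 280900 = 11600; nΣy² − (Σy)² = 55170 − 43681 = 11489
r = -5212 / √(11600 × 11489) = -5212 / 11544.3666 ≈ -0.451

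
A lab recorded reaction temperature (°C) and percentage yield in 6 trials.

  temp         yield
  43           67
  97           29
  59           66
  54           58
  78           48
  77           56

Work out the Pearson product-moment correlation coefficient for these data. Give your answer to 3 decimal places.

n = 6, Σx = 408, Σy = 324, Σx² = 29668, Σy² = 18490, Σxy = 20776
nΣxy − ΣxΣy = 124656 − 132192 = -7536
nΣx² − (Σx)² = 178008 − 166464 = 11544; nΣy² − (Σy)² = 110940 − 104976 = 5964
r = -7536 / √(11544 × 5964) = -7536 / 8297.4946 ≈ -0.908

-0.908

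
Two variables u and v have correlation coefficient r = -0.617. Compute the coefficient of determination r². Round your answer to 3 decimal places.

r² = (-0.617)² = 0.381

0.381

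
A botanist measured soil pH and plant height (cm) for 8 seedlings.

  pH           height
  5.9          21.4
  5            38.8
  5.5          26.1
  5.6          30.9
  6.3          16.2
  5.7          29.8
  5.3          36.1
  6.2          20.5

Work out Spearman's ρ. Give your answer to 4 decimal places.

-0.9286

Rank pH: 6, 1, 3, 4, 8, 5, 2, 7
Rank height: 3, 8, 4, 6, 1, 5, 7, 2
d = rank(pH) − rank(height): 3, -7, -1, -2, 7, 0, -5, 5; Σd² = 162
ρ = 1 − 6Σd² / [n(n²−1)] = 1 − 6×162 / (8×63) = 1 − 972/504 ≈ -0.9286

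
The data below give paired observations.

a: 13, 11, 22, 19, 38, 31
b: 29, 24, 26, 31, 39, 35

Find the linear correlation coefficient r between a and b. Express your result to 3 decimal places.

n = 6, Σa = 134, Σb = 184, Σa² = 3540, Σb² = 5800, Σab = 4369
nΣab − ΣaΣb = 26214 − 24656 = 1558
nΣa² − (Σa)² = 21240 − 17956 = 3284; nΣb² − (Σb)² = 34800 − 33856 = 944
r = 1558 / √(3284 × 944) = 1558 / 1760.7089 ≈ 0.885

0.885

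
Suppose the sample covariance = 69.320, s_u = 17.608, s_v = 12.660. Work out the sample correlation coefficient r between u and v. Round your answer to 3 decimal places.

r = Cov(u,v) / (s_u · s_v) = 69.320 / (17.608 × 12.660)
  = 69.320 / 222.9173 ≈ 0.311

0.311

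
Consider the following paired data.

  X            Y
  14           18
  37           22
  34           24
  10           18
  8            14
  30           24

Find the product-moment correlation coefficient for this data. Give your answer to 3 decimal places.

0.904

n = 6, ΣX = 133, ΣY = 120, ΣX² = 3785, ΣY² = 2480, ΣXY = 2894
nΣXY − ΣXΣY = 17364 − 15960 = 1404
nΣX² − (ΣX)² = 22710 − 17689 = 5021; nΣY² − (ΣY)² = 14880 − 14400 = 480
r = 1404 / √(5021 × 480) = 1404 / 1552.4432 ≈ 0.904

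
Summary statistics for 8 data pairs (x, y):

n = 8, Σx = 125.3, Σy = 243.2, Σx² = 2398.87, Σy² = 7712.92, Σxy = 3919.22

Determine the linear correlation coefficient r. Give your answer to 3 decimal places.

0.295

r = (nΣxy − ΣxΣy) / √[(nΣx² − (Σx)²)(nΣy² − (Σy)²)]
Numerator: 8×3919.22 − 125.3×243.2 = 880.8
Denominator: √[(19190.96 − 15700.09)(61703.36 − 59146.24)] = √[3490.87 × 2557.12] = 2987.7372
r = 880.8 / 2987.7372 ≈ 0.295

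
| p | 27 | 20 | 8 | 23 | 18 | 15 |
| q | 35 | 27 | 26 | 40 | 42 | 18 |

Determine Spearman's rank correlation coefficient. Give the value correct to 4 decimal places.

0.5429

Rank p: 6, 4, 1, 5, 3, 2
Rank q: 4, 3, 2, 5, 6, 1
d = rank(p) − rank(q): 2, 1, -1, 0, -3, 1; Σd² = 16
ρ = 1 − 6Σd² / [n(n²−1)] = 1 − 6×16 / (6×35) = 1 − 96/210 ≈ 0.5429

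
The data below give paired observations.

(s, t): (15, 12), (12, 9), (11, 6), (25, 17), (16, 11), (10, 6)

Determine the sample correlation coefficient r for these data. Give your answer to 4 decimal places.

n = 6, Σs = 89, Σt = 61, Σs² = 1471, Σt² = 707, Σst = 1015
nΣst − ΣsΣt = 6090 − 5429 = 661
nΣs² − (Σs)² = 8826 − 7921 = 905; nΣt² − (Σt)² = 4242 − 3721 = 521
r = 661 / √(905 × 521) = 661 / 686.6622 ≈ 0.9626

0.9626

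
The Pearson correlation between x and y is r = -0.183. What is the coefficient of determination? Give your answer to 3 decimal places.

0.033

r² = (-0.183)² = 0.033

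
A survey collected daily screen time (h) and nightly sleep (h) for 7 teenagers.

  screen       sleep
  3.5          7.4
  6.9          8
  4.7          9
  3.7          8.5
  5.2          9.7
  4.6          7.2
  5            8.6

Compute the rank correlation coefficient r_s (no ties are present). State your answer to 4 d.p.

0.4643

Rank screen: 1, 7, 4, 2, 6, 3, 5
Rank sleep: 2, 3, 6, 4, 7, 1, 5
d = rank(screen) − rank(sleep): -1, 4, -2, -2, -1, 2, 0; Σd² = 30
ρ = 1 − 6Σd² / [n(n²−1)] = 1 − 6×30 / (7×48) = 1 − 180/336 ≈ 0.4643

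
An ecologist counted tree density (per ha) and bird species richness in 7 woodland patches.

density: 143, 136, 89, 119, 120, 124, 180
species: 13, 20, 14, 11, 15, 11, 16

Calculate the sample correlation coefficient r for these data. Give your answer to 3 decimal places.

n = 7, Σx = 911, Σy = 100, Σx² = 123203, Σy² = 1488, Σxy = 13178
nΣxy − ΣxΣy = 92246 − 91100 = 1146
nΣx² − (Σx)² = 862421 − 829921 = 32500; nΣy² − (Σy)² = 10416 − 10000 = 416
r = 1146 / √(32500 × 416) = 1146 / 3676.9553 ≈ 0.312

0.312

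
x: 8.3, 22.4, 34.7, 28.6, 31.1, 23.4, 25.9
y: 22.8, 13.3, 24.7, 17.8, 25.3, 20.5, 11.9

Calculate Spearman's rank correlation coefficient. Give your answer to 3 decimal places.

Rank x: 1, 2, 7, 5, 6, 3, 4
Rank y: 5, 2, 6, 3, 7, 4, 1
d = rank(x) − rank(y): -4, 0, 1, 2, -1, -1, 3; Σd² = 32
ρ = 1 − 6Σd² / [n(n²−1)] = 1 − 6×32 / (7×48) = 1 − 192/336 ≈ 0.429

0.429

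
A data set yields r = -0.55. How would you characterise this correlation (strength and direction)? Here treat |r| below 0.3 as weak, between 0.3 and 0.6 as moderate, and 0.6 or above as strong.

r = -0.55 < 0 so the relationship is negative.
|r| = 0.55, which falls in the moderate range.

moderate negative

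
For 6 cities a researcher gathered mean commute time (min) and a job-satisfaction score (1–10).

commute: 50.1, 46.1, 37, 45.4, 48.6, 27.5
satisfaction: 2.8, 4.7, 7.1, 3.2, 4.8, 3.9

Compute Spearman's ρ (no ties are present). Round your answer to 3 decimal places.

-0.314

Rank commute: 6, 4, 2, 3, 5, 1
Rank satisfaction: 1, 4, 6, 2, 5, 3
d = rank(commute) − rank(satisfaction): 5, 0, -4, 1, 0, -2; Σd² = 46
ρ = 1 − 6Σd² / [n(n²−1)] = 1 − 6×46 / (6×35) = 1 − 276/210 ≈ -0.314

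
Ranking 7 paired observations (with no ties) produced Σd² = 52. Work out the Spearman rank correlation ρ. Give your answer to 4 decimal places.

0.0714

ρ = 1 − 6Σd² / [n(n²−1)] = 1 − 6×52 / (7×48)
  = 1 − 312/336 = 1 − 0.92857 ≈ 0.0714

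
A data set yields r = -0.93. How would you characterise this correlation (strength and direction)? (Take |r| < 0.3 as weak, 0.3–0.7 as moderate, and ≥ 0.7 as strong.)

r = -0.93 < 0 so the relationship is negative.
|r| = 0.93, which falls in the strong range.

strong negative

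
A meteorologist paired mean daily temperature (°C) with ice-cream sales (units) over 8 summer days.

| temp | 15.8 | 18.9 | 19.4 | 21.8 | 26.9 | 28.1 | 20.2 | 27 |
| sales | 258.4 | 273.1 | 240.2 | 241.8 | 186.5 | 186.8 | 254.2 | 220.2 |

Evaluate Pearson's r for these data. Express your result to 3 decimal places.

-0.892

n = 8, Σx = 178.1, Σy = 1861.2, Σx² = 4108.71, Σy² = 440299.62, Σxy = 40521.6
nΣxy − ΣxΣy = 324172.8 − 331479.72 = -7306.92
nΣx² − (Σx)² = 32869.68 − 31719.61 = 1150.07; nΣy² − (Σy)² = 3522396.96 − 3464065.44 = 58331.52
r = -7306.92 / √(1150.07 × 58331.52) = -7306.92 / 8190.5635 ≈ -0.892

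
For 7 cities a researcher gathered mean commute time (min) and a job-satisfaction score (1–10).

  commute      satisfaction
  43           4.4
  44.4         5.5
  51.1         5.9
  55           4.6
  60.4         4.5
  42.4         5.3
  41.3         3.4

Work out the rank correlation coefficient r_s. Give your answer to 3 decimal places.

0.321

Rank commute: 3, 4, 5, 6, 7, 2, 1
Rank satisfaction: 2, 6, 7, 4, 3, 5, 1
d = rank(commute) − rank(satisfaction): 1, -2, -2, 2, 4, -3, 0; Σd² = 38
ρ = 1 − 6Σd² / [n(n²−1)] = 1 − 6×38 / (7×48) = 1 − 228/336 ≈ 0.321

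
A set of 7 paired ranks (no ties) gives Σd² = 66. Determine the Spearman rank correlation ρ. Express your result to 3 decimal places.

ρ = 1 − 6Σd² / [n(n²−1)] = 1 − 6×66 / (7×48)
  = 1 − 396/336 = 1 − 1.1786 ≈ -0.179

-0.179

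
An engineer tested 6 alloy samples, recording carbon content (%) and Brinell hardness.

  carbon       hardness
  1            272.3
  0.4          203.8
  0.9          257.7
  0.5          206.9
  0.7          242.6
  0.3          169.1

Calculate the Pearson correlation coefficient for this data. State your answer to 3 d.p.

0.979

n = 6, Σx = 3.8, Σy = 1352.4, Σx² = 2.8, Σy² = 312348.2, Σxy = 909.75
nΣxy − ΣxΣy = 5458.5 − 5139.12 = 319.38
nΣx² − (Σx)² = 16.8 − 14.44 = 2.36; nΣy² − (Σy)² = 1874089.2 − 1828985.76 = 45103.44
r = 319.38 / √(2.36 × 45103.44) = 319.38 / 326.2577 ≈ 0.979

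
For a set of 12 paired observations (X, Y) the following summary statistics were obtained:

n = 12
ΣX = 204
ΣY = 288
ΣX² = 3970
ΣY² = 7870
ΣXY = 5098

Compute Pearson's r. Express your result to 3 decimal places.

r = (nΣXY − ΣXΣY) / √[(nΣX² − (ΣX)²)(nΣY² − (ΣY)²)]
Numerator: 12×5098 − 204×288 = 2424
Denominator: √[(47640 − 41616)(94440 − 82944)] = √[6024 × 11496] = 8321.7729
r = 2424 / 8321.7729 ≈ 0.291

0.291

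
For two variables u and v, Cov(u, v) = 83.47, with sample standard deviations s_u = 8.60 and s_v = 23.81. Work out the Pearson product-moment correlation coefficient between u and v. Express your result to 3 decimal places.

0.408

r = Cov(u,v) / (s_u · s_v) = 83.47 / (8.60 × 23.81)
  = 83.47 / 204.7660 ≈ 0.408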